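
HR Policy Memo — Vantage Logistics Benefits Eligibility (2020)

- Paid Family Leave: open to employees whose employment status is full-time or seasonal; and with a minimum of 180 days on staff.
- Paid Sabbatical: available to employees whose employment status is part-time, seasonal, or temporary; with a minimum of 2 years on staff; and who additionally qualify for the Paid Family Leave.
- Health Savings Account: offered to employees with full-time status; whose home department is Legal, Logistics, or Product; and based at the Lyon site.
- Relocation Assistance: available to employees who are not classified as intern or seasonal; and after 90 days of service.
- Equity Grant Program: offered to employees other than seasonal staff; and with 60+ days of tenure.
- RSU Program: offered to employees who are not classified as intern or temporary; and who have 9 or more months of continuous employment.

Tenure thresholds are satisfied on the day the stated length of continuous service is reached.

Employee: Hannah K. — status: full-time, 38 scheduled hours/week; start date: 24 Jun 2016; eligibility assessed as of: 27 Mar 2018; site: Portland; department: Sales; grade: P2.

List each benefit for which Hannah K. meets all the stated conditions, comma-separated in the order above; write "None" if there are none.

Paid Family Leave, Relocation Assistance, Equity Grant Program, RSU Program

Service from 24 Jun 2016 to 27 Mar 2018: 641 days.
Paid Family Leave — status full-time ✓; service 641 days ≥ 180 days ✓ → eligible.
Paid Sabbatical — status full-time ✗ (requires part-time, seasonal, or temporary) → not eligible.
Health Savings Account — status full-time ✓; dept Sales ✗ → not eligible.
Relocation Assistance — status full-time ✓ (not excluded); service 641 days ≥ 90 days ✓ → eligible.
Equity Grant Program — status full-time ✓ (not excluded); service 641 days ≥ 60 days ✓ → eligible.
RSU Program — status full-time ✓ (not excluded); service 641 days ≥ 9 months (≈270 days) ✓ → eligible.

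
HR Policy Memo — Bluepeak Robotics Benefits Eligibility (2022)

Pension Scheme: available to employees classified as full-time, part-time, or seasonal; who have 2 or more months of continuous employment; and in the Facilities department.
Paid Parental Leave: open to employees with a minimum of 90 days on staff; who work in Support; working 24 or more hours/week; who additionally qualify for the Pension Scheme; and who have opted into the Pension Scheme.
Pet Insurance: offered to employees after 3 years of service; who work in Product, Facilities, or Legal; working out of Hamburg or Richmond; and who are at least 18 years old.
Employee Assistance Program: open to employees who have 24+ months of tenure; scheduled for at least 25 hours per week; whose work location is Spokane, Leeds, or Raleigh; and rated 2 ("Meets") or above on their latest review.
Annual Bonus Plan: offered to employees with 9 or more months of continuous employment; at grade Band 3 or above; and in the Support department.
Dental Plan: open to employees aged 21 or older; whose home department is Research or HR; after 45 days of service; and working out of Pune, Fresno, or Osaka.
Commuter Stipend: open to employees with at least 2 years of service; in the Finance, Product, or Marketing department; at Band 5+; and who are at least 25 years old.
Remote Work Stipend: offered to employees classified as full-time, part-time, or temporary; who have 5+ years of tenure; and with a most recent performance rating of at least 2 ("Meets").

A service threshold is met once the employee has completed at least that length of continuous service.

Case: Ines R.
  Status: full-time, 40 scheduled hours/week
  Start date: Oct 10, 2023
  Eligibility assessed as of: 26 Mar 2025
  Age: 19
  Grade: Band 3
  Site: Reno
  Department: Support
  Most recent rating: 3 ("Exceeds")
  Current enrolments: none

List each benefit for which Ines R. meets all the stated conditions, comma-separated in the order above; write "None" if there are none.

Annual Bonus Plan

Service from Oct 10, 2023 to 26 Mar 2025: 533 days.
Pension Scheme — status full-time ✓; service 533 days ≥ 2 months (≈60 days) ✓; dept Support ✗ → not eligible.
Paid Parental Leave — service 533 days ≥ 90 days ✓; dept Support ✓; 40 hrs/wk ≥ 24 ✓; not eligible for Pension Scheme ✗ → not eligible.
Pet Insurance — service 533 days < 3 years (≈1095 days) ✗ → not eligible.
Employee Assistance Program — service 533 days < 24 months (≈720 days) ✗ → not eligible.
Annual Bonus Plan — service 533 days ≥ 9 months (≈270 days) ✓; grade Band 3 ≥ Band 3 ✓; dept Support ✓ → eligible.
Dental Plan — age 19 < 21 ✗ → not eligible.
Commuter Stipend — service 533 days < 2 years (≈730 days) ✗ → not eligible.
Remote Work Stipend — status full-time ✓; service 533 days < 5 years (≈1825 days) ✗ → not eligible.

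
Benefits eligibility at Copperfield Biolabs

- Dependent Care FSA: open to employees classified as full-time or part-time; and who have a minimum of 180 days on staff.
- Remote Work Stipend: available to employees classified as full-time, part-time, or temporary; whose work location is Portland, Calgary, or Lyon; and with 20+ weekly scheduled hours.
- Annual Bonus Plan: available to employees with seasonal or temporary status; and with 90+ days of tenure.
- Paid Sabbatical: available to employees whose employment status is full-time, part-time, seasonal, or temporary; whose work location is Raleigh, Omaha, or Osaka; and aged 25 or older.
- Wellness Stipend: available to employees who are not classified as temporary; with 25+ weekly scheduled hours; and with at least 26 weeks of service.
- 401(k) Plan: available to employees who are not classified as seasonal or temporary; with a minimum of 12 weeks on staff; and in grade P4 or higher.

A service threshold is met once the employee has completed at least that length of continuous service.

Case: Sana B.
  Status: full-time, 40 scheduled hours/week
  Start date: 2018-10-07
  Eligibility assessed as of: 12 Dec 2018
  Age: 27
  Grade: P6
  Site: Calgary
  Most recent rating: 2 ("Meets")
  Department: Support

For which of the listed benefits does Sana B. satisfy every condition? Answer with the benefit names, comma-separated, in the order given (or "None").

Service from 2018-10-07 to 12 Dec 2018: 66 days.
Dependent Care FSA — status full-time ✓; service 66 days < 180 days ✗ → not eligible.
Remote Work Stipend — status full-time ✓; site Calgary ✓; 40 hrs/wk ≥ 20 ✓ → eligible.
Annual Bonus Plan — status full-time ✗ (requires seasonal or temporary) → not eligible.
Paid Sabbatical — status full-time ✓; site Calgary ✗ (not Raleigh, Omaha, or Osaka) → not eligible.
Wellness Stipend — status full-time ✓ (not excluded); 40 hrs/wk ≥ 25 ✓; service 66 days < 26 weeks (≈182 days) ✗ → not eligible.
401(k) Plan — status full-time ✓ (not excluded); service 66 days < 12 weeks (≈84 days) ✗ → not eligible.

Remote Work Stipend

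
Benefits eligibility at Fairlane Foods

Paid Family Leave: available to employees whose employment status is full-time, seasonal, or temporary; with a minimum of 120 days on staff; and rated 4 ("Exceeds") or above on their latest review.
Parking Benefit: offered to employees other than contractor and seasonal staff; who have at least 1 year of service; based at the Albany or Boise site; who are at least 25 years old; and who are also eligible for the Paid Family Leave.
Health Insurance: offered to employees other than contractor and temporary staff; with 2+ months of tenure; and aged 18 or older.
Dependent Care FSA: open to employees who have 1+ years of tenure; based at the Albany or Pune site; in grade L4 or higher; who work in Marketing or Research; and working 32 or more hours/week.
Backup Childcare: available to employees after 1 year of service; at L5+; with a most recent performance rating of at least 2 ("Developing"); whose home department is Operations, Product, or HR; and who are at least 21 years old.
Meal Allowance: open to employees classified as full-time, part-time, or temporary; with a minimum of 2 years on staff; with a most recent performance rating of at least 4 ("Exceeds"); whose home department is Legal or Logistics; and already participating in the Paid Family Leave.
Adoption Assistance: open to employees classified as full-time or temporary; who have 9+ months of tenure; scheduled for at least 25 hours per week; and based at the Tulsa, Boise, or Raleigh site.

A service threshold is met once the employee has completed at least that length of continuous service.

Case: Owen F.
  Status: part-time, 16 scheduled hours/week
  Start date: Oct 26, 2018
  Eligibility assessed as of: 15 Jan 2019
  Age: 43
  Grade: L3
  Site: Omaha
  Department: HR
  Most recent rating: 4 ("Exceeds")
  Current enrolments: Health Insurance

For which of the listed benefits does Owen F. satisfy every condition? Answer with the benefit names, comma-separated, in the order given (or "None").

Health Insurance

Service from Oct 26, 2018 to 15 Jan 2019: 81 days.
Paid Family Leave — status part-time ✗ (requires full-time, seasonal, or temporary) → not eligible.
Parking Benefit — status part-time ✓ (not excluded); service 81 days < 1 year (≈365 days) ✗ → not eligible.
Health Insurance — status part-time ✓ (not excluded); service 81 days ≥ 2 months (≈60 days) ✓; age 43 ≥ 18 ✓ → eligible.
Dependent Care FSA — service 81 days < 1 year (≈365 days) ✗ → not eligible.
Backup Childcare — service 81 days < 1 year (≈365 days) ✗ → not eligible.
Meal Allowance — status part-time ✓; service 81 days < 2 years (≈730 days) ✗ → not eligible.
Adoption Assistance — status part-time ✗ (requires full-time or temporary) → not eligible.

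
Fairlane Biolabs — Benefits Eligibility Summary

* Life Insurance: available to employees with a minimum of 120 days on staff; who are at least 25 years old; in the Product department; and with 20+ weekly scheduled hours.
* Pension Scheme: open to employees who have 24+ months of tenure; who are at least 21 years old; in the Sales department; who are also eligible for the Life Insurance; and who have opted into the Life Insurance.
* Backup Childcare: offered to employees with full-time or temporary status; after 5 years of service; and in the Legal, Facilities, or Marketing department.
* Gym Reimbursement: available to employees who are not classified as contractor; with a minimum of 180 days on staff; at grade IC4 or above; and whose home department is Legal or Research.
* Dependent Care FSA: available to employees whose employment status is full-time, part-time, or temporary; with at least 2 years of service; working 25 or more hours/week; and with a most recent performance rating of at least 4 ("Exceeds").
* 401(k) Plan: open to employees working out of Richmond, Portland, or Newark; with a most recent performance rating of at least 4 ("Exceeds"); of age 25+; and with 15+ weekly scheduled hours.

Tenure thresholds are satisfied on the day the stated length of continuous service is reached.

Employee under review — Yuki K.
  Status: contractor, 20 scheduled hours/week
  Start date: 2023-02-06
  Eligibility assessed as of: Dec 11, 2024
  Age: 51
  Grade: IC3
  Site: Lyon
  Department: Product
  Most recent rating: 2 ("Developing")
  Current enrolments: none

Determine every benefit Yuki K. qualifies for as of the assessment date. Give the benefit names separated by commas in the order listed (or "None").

Life Insurance

Service from 2023-02-06 to Dec 11, 2024: 674 days.
Life Insurance — service 674 days ≥ 120 days ✓; age 51 ≥ 25 ✓; dept Product ✓; 20 hrs/wk ≥ 20 ✓ → eligible.
Pension Scheme — service 674 days < 24 months (≈720 days) ✗ → not eligible.
Backup Childcare — status contractor ✗ (requires full-time or temporary) → not eligible.
Gym Reimbursement — status contractor ✗ (excluded) → not eligible.
Dependent Care FSA — status contractor ✗ (requires full-time, part-time, or temporary) → not eligible.
401(k) Plan — site Lyon ✗ (not Richmond, Portland, or Newark) → not eligible.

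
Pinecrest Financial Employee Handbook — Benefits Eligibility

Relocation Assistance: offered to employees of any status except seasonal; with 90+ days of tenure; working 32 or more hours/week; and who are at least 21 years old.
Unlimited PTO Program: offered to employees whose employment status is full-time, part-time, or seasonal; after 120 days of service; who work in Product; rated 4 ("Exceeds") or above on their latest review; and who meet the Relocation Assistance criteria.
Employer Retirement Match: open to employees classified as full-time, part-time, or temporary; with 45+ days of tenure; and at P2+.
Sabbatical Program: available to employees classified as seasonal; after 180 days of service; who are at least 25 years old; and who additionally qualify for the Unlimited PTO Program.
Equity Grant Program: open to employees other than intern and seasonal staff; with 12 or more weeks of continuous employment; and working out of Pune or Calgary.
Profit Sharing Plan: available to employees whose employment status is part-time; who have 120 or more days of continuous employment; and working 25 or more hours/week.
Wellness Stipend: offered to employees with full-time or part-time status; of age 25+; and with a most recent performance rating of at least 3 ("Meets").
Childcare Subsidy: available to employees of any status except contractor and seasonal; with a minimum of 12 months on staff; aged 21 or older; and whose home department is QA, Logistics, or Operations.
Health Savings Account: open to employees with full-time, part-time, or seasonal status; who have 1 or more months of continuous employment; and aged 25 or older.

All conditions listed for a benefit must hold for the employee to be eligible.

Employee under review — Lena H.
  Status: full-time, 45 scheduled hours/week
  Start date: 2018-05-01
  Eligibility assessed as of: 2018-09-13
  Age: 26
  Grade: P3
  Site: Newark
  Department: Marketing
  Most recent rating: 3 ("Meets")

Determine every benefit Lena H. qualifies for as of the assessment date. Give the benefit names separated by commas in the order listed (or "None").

Service from 2018-05-01 to 2018-09-13: 135 days.
Relocation Assistance — status full-time ✓ (not excluded); service 135 days ≥ 90 days ✓; 45 hrs/wk ≥ 32 ✓; age 26 ≥ 21 ✓ → eligible.
Unlimited PTO Program — status full-time ✓; service 135 days ≥ 120 days ✓; dept Marketing ✗ → not eligible.
Employer Retirement Match — status full-time ✓; service 135 days ≥ 45 days ✓; grade P3 ≥ P2 ✓ → eligible.
Sabbatical Program — status full-time ✗ (requires seasonal) → not eligible.
Equity Grant Program — status full-time ✓ (not excluded); service 135 days ≥ 12 weeks (≈84 days) ✓; site Newark ✗ (not Pune or Calgary) → not eligible.
Profit Sharing Plan — status full-time ✗ (requires part-time) → not eligible.
Wellness Stipend — status full-time ✓; age 26 ≥ 25 ✓; rating 3 ≥ 3 ✓ → eligible.
Childcare Subsidy — status full-time ✓ (not excluded); service 135 days < 12 months (≈360 days) ✗ → not eligible.
Health Savings Account — status full-time ✓; service 135 days ≥ 1 month (≈30 days) ✓; age 26 ≥ 25 ✓ → eligible.

Relocation Assistance, Employer Retirement Match, Wellness Stipend, Health Savings Account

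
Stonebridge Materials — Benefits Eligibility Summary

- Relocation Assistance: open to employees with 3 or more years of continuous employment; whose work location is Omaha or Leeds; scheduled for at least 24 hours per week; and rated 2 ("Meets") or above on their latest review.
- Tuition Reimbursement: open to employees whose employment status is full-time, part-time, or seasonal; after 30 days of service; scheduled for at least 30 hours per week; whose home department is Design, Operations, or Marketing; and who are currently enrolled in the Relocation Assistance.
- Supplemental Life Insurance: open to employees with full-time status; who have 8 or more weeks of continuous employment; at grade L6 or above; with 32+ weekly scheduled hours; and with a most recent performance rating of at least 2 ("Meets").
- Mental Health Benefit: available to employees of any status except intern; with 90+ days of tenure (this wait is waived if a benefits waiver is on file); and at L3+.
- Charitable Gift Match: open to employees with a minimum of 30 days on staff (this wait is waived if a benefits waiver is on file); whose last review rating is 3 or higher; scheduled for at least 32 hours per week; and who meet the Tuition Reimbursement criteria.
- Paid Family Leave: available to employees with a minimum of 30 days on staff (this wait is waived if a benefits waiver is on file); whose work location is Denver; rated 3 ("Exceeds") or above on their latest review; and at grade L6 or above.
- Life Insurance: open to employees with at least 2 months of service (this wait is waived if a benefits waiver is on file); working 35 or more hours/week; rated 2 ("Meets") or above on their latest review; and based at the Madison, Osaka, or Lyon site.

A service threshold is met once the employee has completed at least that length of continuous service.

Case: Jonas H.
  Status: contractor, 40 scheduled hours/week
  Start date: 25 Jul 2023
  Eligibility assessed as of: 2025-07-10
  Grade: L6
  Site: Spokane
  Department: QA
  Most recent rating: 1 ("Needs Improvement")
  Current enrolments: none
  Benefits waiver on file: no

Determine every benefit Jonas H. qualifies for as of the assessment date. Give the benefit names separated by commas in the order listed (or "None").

Service from 25 Jul 2023 to 2025-07-10: 716 days.
Relocation Assistance — service 716 days < 3 years (≈1095 days) ✗ → not eligible.
Tuition Reimbursement — status contractor ✗ (requires full-time, part-time, or seasonal) → not eligible.
Supplemental Life Insurance — status contractor ✗ (requires full-time) → not eligible.
Mental Health Benefit — status contractor ✓ (not excluded); no waiver, service 716 days ≥ 90 days ✓; grade L6 ≥ L3 ✓ → eligible.
Charitable Gift Match — no waiver, service 716 days ≥ 30 days ✓; rating 1 < 3 ✗ → not eligible.
Paid Family Leave — no waiver, service 716 days ≥ 30 days ✓; site Spokane ✗ (not Denver) → not eligible.
Life Insurance — no waiver, service 716 days ≥ 2 months (≈60 days) ✓; 40 hrs/wk ≥ 35 ✓; rating 1 < 2 ✗ → not eligible.

Mental Health Benefit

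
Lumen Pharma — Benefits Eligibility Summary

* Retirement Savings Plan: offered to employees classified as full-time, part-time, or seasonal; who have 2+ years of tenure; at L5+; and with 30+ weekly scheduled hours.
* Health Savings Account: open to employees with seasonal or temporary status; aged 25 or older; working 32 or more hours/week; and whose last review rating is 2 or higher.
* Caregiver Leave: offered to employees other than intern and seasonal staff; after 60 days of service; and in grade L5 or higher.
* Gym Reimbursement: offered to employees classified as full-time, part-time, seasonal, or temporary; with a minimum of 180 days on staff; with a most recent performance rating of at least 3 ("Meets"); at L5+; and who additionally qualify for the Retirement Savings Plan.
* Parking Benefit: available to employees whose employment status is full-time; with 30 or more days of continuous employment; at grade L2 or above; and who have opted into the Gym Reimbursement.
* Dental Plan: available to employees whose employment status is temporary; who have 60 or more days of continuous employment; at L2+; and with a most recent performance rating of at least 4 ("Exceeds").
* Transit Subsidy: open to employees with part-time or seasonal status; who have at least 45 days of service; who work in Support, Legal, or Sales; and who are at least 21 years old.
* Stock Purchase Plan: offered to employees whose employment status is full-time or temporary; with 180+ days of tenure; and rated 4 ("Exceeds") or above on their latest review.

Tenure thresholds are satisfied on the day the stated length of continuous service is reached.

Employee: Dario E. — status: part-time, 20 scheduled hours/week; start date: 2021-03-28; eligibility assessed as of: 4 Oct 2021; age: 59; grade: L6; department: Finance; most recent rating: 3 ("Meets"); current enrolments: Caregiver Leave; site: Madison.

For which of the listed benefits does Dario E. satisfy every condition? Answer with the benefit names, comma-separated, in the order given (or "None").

Service from 2021-03-28 to 4 Oct 2021: 190 days.
Retirement Savings Plan — status part-time ✓; service 190 days < 2 years (≈730 days) ✗ → not eligible.
Health Savings Account — status part-time ✗ (requires seasonal or temporary) → not eligible.
Caregiver Leave — status part-time ✓ (not excluded); service 190 days ≥ 60 days ✓; grade L6 ≥ L5 ✓ → eligible.
Gym Reimbursement — status part-time ✓; service 190 days ≥ 180 days ✓; rating 3 ≥ 3 ✓; grade L6 ≥ L5 ✓; not eligible for Retirement Savings Plan ✗ → not eligible.
Parking Benefit — status part-time ✗ (requires full-time) → not eligible.
Dental Plan — status part-time ✗ (requires temporary) → not eligible.
Transit Subsidy — status part-time ✓; service 190 days ≥ 45 days ✓; dept Finance ✗ → not eligible.
Stock Purchase Plan — status part-time ✗ (requires full-time or temporary) → not eligible.

Caregiver Leave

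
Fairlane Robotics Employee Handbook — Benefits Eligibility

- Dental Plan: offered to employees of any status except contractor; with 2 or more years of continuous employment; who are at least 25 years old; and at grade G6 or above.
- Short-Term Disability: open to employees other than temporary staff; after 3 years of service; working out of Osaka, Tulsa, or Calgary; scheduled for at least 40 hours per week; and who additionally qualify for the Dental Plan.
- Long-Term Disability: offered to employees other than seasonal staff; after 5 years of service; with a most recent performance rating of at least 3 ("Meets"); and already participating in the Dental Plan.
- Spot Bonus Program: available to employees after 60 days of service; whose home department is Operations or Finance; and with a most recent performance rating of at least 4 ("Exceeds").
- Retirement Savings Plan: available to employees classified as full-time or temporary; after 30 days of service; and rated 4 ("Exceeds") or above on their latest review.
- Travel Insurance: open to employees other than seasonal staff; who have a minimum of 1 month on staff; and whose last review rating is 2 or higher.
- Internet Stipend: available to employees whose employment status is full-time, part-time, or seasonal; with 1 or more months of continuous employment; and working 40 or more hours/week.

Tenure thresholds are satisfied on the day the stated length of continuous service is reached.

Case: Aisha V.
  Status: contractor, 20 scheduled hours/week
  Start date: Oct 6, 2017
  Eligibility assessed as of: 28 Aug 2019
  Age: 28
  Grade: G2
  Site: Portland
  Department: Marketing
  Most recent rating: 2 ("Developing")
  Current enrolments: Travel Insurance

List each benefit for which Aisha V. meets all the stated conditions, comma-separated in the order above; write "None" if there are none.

Service from Oct 6, 2017 to 28 Aug 2019: 691 days.
Dental Plan — status contractor ✗ (excluded) → not eligible.
Short-Term Disability — status contractor ✓ (not excluded); service 691 days < 3 years (≈1095 days) ✗ → not eligible.
Long-Term Disability — status contractor ✓ (not excluded); service 691 days < 5 years (≈1825 days) ✗ → not eligible.
Spot Bonus Program — service 691 days ≥ 60 days ✓; dept Marketing ✗ → not eligible.
Retirement Savings Plan — status contractor ✗ (requires full-time or temporary) → not eligible.
Travel Insurance — status contractor ✓ (not excluded); service 691 days ≥ 1 month (≈30 days) ✓; rating 2 ≥ 2 ✓ → eligible.
Internet Stipend — status contractor ✗ (requires full-time, part-time, or seasonal) → not eligible.

Travel Insurance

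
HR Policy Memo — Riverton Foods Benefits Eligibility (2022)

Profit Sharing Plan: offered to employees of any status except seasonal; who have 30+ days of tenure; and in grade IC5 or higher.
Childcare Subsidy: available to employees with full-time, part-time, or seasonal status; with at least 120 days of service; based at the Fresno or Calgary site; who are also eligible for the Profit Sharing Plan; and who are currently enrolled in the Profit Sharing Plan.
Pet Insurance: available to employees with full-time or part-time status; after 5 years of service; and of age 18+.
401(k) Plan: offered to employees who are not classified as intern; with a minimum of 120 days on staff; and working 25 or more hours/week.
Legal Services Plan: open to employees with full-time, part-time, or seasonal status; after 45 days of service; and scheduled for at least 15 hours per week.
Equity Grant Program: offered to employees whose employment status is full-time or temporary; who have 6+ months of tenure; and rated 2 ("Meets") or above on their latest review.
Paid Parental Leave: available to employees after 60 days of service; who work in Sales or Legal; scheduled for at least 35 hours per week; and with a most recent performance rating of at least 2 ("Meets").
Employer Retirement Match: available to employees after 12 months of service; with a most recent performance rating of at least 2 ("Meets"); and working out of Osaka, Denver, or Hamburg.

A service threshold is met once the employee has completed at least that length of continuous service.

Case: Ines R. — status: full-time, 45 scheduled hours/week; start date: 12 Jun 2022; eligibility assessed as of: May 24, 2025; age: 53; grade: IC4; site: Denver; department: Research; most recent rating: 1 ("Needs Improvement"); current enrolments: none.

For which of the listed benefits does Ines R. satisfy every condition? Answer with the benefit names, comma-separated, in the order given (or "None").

Service from 12 Jun 2022 to May 24, 2025: 1077 days.
Profit Sharing Plan — status full-time ✓ (not excluded); service 1077 days ≥ 30 days ✓; grade IC4 < IC5 ✗ → not eligible.
Childcare Subsidy — status full-time ✓; service 1077 days ≥ 120 days ✓; site Denver ✗ (not Fresno or Calgary) → not eligible.
Pet Insurance — status full-time ✓; service 1077 days < 5 years (≈1825 days) ✗ → not eligible.
401(k) Plan — status full-time ✓ (not excluded); service 1077 days ≥ 120 days ✓; 45 hrs/wk ≥ 25 ✓ → eligible.
Legal Services Plan — status full-time ✓; service 1077 days ≥ 45 days ✓; 45 hrs/wk ≥ 15 ✓ → eligible.
Equity Grant Program — status full-time ✓; service 1077 days ≥ 6 months (≈180 days) ✓; rating 1 < 2 ✗ → not eligible.
Paid Parental Leave — service 1077 days ≥ 60 days ✓; dept Research ✗ → not eligible.
Employer Retirement Match — service 1077 days ≥ 12 months (≈360 days) ✓; rating 1 < 2 ✗ → not eligible.

401(k) Plan, Legal Services Plan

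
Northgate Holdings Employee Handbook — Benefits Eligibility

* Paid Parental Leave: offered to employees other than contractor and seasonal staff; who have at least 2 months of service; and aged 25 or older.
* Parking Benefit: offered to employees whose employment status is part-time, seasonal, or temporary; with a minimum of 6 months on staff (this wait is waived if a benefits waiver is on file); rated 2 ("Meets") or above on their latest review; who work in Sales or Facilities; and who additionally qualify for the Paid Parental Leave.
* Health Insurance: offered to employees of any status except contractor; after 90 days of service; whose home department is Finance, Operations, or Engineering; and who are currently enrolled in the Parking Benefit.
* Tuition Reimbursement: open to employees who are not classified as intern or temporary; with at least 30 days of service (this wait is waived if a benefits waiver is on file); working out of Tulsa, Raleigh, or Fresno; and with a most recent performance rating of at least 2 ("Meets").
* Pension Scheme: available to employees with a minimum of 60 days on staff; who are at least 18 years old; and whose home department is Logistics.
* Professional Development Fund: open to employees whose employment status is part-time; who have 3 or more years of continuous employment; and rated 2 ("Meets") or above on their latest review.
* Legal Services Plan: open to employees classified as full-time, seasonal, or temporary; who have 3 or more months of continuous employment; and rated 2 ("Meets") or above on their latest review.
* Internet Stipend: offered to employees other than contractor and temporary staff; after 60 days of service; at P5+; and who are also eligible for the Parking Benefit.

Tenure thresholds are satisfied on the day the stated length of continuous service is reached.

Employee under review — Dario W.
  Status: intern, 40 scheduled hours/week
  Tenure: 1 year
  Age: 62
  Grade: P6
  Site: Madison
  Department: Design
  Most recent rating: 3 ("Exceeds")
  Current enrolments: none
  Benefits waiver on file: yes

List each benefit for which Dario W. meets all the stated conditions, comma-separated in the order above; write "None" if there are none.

Paid Parental Leave

Paid Parental Leave — status intern ✓ (not excluded); service 1 year ≥ 2 months (≈60 days) ✓; age 62 ≥ 25 ✓ → eligible.
Parking Benefit — status intern ✗ (requires part-time, seasonal, or temporary) → not eligible.
Health Insurance — status intern ✓ (not excluded); service 1 year ≥ 90 days ✓; dept Design ✗ → not eligible.
Tuition Reimbursement — status intern ✗ (excluded) → not eligible.
Pension Scheme — service 1 year ≥ 60 days ✓; age 62 ≥ 18 ✓; dept Design ✗ → not eligible.
Professional Development Fund — status intern ✗ (requires part-time) → not eligible.
Legal Services Plan — status intern ✗ (requires full-time, seasonal, or temporary) → not eligible.
Internet Stipend — status intern ✓ (not excluded); service 1 year ≥ 60 days ✓; grade P6 ≥ P5 ✓; not eligible for Parking Benefit ✗ → not eligible.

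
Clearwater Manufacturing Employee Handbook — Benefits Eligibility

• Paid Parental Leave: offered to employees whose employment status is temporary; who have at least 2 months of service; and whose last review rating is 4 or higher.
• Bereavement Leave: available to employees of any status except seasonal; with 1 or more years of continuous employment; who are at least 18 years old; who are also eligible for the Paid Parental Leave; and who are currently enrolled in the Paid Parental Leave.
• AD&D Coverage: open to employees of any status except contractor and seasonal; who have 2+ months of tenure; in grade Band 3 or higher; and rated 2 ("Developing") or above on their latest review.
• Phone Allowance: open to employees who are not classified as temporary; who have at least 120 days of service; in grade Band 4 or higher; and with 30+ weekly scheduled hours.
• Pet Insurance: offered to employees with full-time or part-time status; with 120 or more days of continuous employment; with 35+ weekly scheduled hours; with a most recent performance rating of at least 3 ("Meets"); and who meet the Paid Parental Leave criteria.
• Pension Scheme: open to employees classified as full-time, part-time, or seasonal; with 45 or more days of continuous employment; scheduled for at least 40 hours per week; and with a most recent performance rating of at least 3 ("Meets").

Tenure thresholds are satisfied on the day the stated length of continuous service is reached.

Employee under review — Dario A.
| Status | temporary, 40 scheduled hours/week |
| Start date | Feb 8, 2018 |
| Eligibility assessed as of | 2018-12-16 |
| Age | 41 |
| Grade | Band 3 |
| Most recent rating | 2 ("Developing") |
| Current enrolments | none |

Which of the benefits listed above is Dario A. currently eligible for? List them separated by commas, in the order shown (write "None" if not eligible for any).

Service from Feb 8, 2018 to 2018-12-16: 311 days.
Paid Parental Leave — status temporary ✓; service 311 days ≥ 2 months (≈60 days) ✓; rating 2 < 4 ✗ → not eligible.
Bereavement Leave — status temporary ✓ (not excluded); service 311 days < 1 year (≈365 days) ✗ → not eligible.
AD&D Coverage — status temporary ✓ (not excluded); service 311 days ≥ 2 months (≈60 days) ✓; grade Band 3 ≥ Band 3 ✓; rating 2 ≥ 2 ✓ → eligible.
Phone Allowance — status temporary ✗ (excluded) → not eligible.
Pet Insurance — status temporary ✗ (requires full-time or part-time) → not eligible.
Pension Scheme — status temporary ✗ (requires full-time, part-time, or seasonal) → not eligible.

AD&D Coverage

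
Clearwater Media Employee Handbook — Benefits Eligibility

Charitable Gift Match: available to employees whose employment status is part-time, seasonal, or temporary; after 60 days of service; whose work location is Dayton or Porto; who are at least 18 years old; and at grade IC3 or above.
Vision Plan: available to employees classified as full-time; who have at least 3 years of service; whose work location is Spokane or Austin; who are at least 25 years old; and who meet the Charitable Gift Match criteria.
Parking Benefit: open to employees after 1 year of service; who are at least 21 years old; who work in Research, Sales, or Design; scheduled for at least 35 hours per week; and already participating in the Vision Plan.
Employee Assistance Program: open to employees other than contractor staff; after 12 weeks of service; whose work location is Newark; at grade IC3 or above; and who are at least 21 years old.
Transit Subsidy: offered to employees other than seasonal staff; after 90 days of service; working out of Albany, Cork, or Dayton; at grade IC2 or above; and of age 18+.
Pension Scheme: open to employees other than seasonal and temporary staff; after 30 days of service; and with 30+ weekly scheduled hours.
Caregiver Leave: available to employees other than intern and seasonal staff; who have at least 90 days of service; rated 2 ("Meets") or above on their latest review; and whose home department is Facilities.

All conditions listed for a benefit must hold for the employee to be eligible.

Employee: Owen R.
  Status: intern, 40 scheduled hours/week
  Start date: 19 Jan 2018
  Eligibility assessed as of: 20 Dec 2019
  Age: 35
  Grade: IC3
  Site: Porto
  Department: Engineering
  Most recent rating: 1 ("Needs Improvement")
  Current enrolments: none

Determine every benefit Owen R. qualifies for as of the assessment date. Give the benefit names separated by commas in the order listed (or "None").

Pension Scheme

Service from 19 Jan 2018 to 20 Dec 2019: 700 days.
Charitable Gift Match — status intern ✗ (requires part-time, seasonal, or temporary) → not eligible.
Vision Plan — status intern ✗ (requires full-time) → not eligible.
Parking Benefit — service 700 days ≥ 1 year (≈365 days) ✓; age 35 ≥ 21 ✓; dept Engineering ✗ → not eligible.
Employee Assistance Program — status intern ✓ (not excluded); service 700 days ≥ 12 weeks (≈84 days) ✓; site Porto ✗ (not Newark) → not eligible.
Transit Subsidy — status intern ✓ (not excluded); service 700 days ≥ 90 days ✓; site Porto ✗ (not Albany, Cork, or Dayton) → not eligible.
Pension Scheme — status intern ✓ (not excluded); service 700 days ≥ 30 days ✓; 40 hrs/wk ≥ 30 ✓ → eligible.
Caregiver Leave — status intern ✗ (excluded) → not eligible.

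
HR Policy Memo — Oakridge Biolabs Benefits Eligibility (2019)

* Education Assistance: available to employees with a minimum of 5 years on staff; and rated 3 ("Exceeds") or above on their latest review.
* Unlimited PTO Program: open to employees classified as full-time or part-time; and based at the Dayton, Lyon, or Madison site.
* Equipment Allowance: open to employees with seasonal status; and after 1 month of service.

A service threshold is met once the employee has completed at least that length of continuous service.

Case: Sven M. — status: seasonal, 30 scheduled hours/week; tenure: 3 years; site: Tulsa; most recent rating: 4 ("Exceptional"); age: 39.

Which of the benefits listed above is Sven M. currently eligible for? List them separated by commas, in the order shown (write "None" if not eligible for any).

Education Assistance — service 3 years < 5 years ✗ → not eligible.
Unlimited PTO Program — status seasonal ✗ (requires full-time or part-time) → not eligible.
Equipment Allowance — status seasonal ✓; service 3 years ≥ 1 month (≈30 days) ✓ → eligible.

Equipment Allowance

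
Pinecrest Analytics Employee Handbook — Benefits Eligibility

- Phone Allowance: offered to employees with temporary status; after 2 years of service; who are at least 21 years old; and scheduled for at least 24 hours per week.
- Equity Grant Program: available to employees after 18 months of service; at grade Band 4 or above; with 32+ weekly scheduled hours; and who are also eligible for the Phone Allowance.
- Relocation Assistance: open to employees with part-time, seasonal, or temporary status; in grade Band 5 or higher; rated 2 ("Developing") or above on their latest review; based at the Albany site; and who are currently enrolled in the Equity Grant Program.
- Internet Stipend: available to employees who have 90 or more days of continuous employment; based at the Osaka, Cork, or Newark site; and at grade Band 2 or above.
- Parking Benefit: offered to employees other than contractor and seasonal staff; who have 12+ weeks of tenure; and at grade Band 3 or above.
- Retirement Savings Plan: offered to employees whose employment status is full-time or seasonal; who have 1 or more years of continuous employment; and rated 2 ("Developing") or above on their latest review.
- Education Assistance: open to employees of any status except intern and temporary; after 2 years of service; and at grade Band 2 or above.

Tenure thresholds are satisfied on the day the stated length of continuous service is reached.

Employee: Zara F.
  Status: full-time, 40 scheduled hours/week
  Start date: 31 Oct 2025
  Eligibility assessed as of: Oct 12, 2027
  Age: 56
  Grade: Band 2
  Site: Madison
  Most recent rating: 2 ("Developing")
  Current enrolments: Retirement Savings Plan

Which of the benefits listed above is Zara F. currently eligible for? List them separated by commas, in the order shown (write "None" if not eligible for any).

Service from 31 Oct 2025 to Oct 12, 2027: 711 days.
Phone Allowance — status full-time ✗ (requires temporary) → not eligible.
Equity Grant Program — service 711 days ≥ 18 months (≈540 days) ✓; grade Band 2 < Band 4 ✗ → not eligible.
Relocation Assistance — status full-time ✗ (requires part-time, seasonal, or temporary) → not eligible.
Internet Stipend — service 711 days ≥ 90 days ✓; site Madison ✗ (not Osaka, Cork, or Newark) → not eligible.
Parking Benefit — status full-time ✓ (not excluded); service 711 days ≥ 12 weeks (≈84 days) ✓; grade Band 2 < Band 3 ✗ → not eligible.
Retirement Savings Plan — status full-time ✓; service 711 days ≥ 1 year (≈365 days) ✓; rating 2 ≥ 2 ✓ → eligible.
Education Assistance — status full-time ✓ (not excluded); service 711 days < 2 years (≈730 days) ✗ → not eligible.

Retirement Savings Plan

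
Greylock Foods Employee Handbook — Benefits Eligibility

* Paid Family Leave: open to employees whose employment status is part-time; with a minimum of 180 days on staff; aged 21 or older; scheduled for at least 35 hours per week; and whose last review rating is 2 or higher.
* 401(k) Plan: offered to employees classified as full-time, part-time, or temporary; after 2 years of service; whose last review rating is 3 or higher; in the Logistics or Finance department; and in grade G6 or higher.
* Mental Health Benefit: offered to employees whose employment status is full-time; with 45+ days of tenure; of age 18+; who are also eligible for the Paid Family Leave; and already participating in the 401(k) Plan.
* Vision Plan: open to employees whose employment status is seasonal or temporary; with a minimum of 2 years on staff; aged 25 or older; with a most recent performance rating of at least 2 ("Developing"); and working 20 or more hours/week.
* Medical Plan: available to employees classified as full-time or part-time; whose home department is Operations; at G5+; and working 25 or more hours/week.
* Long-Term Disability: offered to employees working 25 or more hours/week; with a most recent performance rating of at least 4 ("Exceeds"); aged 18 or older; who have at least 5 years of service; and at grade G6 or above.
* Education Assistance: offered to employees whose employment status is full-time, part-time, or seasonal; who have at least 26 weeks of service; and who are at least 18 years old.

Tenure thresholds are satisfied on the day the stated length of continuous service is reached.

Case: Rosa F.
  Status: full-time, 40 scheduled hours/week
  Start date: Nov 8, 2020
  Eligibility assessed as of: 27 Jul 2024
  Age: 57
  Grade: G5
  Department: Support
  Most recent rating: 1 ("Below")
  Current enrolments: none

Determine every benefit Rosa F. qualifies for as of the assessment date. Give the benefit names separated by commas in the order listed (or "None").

Education Assistance

Service from Nov 8, 2020 to 27 Jul 2024: 1357 days.
Paid Family Leave — status full-time ✗ (requires part-time) → not eligible.
401(k) Plan — status full-time ✓; service 1357 days ≥ 2 years (≈730 days) ✓; rating 1 < 3 ✗ → not eligible.
Mental Health Benefit — status full-time ✓; service 1357 days ≥ 45 days ✓; age 57 ≥ 18 ✓; not eligible for Paid Family Leave ✗ → not eligible.
Vision Plan — status full-time ✗ (requires seasonal or temporary) → not eligible.
Medical Plan — status full-time ✓; dept Support ✗ → not eligible.
Long-Term Disability — 40 hrs/wk ≥ 25 ✓; rating 1 < 4 ✗ → not eligible.
Education Assistance — status full-time ✓; service 1357 days ≥ 26 weeks (≈182 days) ✓; age 57 ≥ 18 ✓ → eligible.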